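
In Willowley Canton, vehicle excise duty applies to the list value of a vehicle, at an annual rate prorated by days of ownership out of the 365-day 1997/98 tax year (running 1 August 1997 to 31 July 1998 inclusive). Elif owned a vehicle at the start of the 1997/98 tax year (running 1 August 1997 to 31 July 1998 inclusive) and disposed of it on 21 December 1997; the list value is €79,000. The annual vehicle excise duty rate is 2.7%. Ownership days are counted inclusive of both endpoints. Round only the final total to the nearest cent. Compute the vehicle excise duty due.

€835.67

Days held (1 August – 21 December 1997): 143 out of 365
Tax = €79,000 × 2.7% × 143/365 = €835.6685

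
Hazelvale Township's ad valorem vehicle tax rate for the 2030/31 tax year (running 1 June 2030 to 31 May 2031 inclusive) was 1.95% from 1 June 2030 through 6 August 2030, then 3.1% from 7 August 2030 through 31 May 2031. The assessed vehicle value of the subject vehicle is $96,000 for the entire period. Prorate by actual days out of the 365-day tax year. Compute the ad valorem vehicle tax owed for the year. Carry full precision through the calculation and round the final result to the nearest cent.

$2,773.35

1 June – 6 August 2030: 67 days at 1.95% → $96,000 × 1.95% × 67/365 = $343.6274
7 August 2030 – 31 May 2031: 298 days at 3.1% → $96,000 × 3.1% × 298/365 = $2,429.7205
Total = $2,773.3479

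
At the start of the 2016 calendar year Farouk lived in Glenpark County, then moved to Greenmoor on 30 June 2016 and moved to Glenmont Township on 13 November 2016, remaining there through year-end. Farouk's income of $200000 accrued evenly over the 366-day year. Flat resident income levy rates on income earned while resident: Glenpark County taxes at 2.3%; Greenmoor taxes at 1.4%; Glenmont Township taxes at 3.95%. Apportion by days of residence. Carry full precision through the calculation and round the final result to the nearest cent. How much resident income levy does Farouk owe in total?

$4372.95

Glenpark County, 1 January – 29 June 2016: 181 days → $200000 × 2.3% × 181/366 = $2274.8634
Greenmoor, 30 June – 12 November 2016: 136 days → $200000 × 1.4% × 136/366 = $1040.4372
Glenmont Township, 13 November – 31 December 2016: 49 days → $200000 × 3.95% × 49/366 = $1057.6503
Total = $4372.9508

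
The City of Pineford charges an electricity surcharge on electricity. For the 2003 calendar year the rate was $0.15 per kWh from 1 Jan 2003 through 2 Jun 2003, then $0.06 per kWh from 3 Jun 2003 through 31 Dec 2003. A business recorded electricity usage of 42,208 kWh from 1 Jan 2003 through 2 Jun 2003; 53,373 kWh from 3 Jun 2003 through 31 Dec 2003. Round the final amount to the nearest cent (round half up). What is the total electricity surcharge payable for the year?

$9,533.58

1 Jan – 2 Jun 2003: 42,208 kWh at $0.15/kWh → $6,331.20
3 Jun – 31 Dec 2003: 53,373 kWh at $0.06/kWh → $3,202.38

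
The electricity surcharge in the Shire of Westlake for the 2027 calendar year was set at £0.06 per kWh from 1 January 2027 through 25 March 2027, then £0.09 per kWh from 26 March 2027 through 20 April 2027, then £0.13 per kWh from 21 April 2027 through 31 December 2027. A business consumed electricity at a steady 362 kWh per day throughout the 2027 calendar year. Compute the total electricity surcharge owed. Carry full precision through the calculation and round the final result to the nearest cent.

£14,671.86

1 January – 25 March 2027: 84 days × 362 kWh/day = 30,408 kWh at £0.06/kWh → £1,824.48
26 March – 20 April 2027: 26 days × 362 kWh/day = 9,412 kWh at £0.09/kWh → £847.08
21 April – 31 December 2027: 255 days × 362 kWh/day = 92,310 kWh at £0.13/kWh → £12,000.30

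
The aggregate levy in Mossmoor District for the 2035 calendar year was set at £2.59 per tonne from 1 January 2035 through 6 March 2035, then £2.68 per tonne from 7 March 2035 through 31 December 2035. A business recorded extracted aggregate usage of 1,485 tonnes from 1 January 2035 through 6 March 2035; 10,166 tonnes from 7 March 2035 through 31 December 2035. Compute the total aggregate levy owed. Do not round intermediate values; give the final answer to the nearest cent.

1 January – 6 March 2035: 1,485 tonnes at £2.59/tonne → £3,846.15
7 March – 31 December 2035: 10,166 tonnes at £2.68/tonne → £27,244.88

£31,091.03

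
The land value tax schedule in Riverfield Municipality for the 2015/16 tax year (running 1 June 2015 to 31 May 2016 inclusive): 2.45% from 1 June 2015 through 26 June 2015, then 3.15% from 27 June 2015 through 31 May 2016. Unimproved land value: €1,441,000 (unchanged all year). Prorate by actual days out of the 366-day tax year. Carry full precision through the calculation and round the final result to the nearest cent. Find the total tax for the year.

1 June – 26 June 2015: 26 days at 2.45% → €1,441,000 × 2.45% × 26/366 = €2,507.9699
27 June 2015 – 31 May 2016: 340 days at 3.15% → €1,441,000 × 3.15% × 340/366 = €42,166.9672
Total = €44,674.9372

€44,674.94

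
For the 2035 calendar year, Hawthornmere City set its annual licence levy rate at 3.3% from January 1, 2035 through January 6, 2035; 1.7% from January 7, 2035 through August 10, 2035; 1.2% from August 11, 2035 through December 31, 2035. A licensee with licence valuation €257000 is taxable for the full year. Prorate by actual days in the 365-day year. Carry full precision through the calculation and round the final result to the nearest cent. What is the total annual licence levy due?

January 1 – January 6, 2035: 6 days at 3.3% → €257000 × 3.3% × 6/365 = €139.4137
January 7 – August 10, 2035: 216 days at 1.7% → €257000 × 1.7% × 216/365 = €2585.4904
August 11 – December 31, 2035: 143 days at 1.2% → €257000 × 1.2% × 143/365 = €1208.2521
Total = €3933.1562

€3933.16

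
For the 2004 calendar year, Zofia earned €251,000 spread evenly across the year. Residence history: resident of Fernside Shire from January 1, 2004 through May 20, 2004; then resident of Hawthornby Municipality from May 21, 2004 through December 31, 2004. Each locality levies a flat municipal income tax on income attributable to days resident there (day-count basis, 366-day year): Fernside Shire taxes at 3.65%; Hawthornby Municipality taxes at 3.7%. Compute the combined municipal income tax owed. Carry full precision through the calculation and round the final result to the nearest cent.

€9,238.65

Fernside Shire, January 1 – May 20, 2004: 141 days → €251,000 × 3.65% × 141/366 = €3,529.4303
Hawthornby Municipality, May 21 – December 31, 2004: 225 days → €251,000 × 3.7% × 225/366 = €5,709.2213
Total = €9,238.6516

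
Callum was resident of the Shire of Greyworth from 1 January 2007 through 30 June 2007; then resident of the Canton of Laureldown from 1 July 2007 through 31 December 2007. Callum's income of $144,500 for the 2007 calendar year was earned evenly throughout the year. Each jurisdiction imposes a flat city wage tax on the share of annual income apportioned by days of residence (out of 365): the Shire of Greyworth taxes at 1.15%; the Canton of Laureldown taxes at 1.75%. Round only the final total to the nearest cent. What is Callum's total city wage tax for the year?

The Shire of Greyworth, 1 January – 30 June 2007: 181 days → $144,500 × 1.15% × 181/365 = $824.0459
The Canton of Laureldown, 1 July – 31 December 2007: 184 days → $144,500 × 1.75% × 184/365 = $1,274.7671
Total = $2,098.8130

$2,098.81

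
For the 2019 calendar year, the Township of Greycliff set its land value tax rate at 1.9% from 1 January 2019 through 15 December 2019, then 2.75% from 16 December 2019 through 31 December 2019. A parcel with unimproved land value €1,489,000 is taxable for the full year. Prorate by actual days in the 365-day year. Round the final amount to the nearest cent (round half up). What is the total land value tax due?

1 January – 15 December 2019: 349 days at 1.9% → €1,489,000 × 1.9% × 349/365 = €27,050.8466
16 December – 31 December 2019: 16 days at 2.75% → €1,489,000 × 2.75% × 16/365 = €1,794.9589
Total = €28,845.8055

€28,845.81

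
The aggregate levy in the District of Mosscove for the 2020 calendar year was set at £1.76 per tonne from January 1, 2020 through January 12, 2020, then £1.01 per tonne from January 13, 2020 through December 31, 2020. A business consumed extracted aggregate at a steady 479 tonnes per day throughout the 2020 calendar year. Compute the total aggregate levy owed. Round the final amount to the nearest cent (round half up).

January 1 – January 12, 2020: 12 days × 479 tonnes/day = 5,748 tonnes at £1.76/tonne → £10,116.48
January 13 – December 31, 2020: 354 days × 479 tonnes/day = 169,566 tonnes at £1.01/tonne → £171,261.66

£181,378.14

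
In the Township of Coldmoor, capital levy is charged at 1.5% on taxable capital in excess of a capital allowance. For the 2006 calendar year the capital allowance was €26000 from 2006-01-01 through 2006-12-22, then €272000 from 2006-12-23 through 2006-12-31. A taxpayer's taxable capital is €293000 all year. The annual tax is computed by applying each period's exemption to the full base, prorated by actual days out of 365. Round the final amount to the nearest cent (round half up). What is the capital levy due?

€3914.01

2006-01-01 to 2006-12-22: 356 days, exemption €26000 → (€293000 − €26000) × 1.5% × 356/365 = €3906.2466
2006-12-23 to 2006-12-31: 9 days, exemption €272000 → (€293000 − €272000) × 1.5% × 9/365 = €7.7671
Total = €3914.0137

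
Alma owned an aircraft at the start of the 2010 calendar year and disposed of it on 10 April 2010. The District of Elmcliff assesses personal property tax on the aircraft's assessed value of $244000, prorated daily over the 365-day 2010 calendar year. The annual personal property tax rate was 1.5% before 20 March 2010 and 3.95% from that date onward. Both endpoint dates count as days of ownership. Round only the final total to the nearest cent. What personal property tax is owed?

$1363.06

1 January – 19 March 2010: 78 days at 1.5% → $244000 × 1.5% × 78/365 = $782.1370
20 March – 10 April 2010: 22 days at 3.95% → $244000 × 3.95% × 22/365 = $580.9205
Total = $1363.0575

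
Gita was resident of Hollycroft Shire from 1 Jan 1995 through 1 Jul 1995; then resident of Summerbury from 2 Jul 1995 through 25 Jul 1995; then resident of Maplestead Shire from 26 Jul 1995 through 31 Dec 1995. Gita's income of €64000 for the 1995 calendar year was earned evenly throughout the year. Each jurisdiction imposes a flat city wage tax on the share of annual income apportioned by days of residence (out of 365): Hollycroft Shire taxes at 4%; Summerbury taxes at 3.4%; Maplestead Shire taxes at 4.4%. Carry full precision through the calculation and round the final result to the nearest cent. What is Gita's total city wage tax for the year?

€2646.27

Hollycroft Shire, 1 Jan – 1 Jul 1995: 182 days → €64000 × 4% × 182/365 = €1276.4932
Summerbury, 2 Jul – 25 Jul 1995: 24 days → €64000 × 3.4% × 24/365 = €143.0795
Maplestead Shire, 26 Jul – 31 Dec 1995: 159 days → €64000 × 4.4% × 159/365 = €1226.6959
Total = €2646.2685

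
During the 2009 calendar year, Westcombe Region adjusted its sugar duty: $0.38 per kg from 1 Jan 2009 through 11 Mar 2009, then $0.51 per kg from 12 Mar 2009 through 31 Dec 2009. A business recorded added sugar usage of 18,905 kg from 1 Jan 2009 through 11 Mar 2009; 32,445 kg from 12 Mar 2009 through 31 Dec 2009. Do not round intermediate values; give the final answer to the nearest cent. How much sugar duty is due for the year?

$23,730.85

1 Jan – 11 Mar 2009: 18,905 kg at $0.38/kg → $7,183.90
12 Mar – 31 Dec 2009: 32,445 kg at $0.51/kg → $16,546.95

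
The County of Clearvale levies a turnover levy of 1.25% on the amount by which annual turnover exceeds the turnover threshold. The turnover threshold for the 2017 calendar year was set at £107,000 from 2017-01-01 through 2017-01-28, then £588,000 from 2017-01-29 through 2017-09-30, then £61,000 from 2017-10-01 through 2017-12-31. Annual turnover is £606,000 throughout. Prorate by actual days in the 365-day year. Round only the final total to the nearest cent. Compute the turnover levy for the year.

2017-01-01 to 2017-01-28: 28 days, exemption £107,000 → (£606,000 − £107,000) × 1.25% × 28/365 = £478.4932
2017-01-29 to 2017-09-30: 245 days, exemption £588,000 → (£606,000 − £588,000) × 1.25% × 245/365 = £151.0274
2017-10-01 to 2017-12-31: 92 days, exemption £61,000 → (£606,000 − £61,000) × 1.25% × 92/365 = £1,717.1233
Total = £2,346.6438

£2,346.64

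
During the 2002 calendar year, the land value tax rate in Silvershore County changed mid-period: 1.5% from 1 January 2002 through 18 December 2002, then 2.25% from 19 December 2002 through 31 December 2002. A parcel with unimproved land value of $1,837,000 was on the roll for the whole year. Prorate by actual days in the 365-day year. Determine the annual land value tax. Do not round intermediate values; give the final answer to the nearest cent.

1 January – 18 December 2002: 352 days at 1.5% → $1,837,000 × 1.5% × 352/365 = $26,573.5890
19 December – 31 December 2002: 13 days at 2.25% → $1,837,000 × 2.25% × 13/365 = $1,472.1164
Total = $28,045.7055

$28,045.71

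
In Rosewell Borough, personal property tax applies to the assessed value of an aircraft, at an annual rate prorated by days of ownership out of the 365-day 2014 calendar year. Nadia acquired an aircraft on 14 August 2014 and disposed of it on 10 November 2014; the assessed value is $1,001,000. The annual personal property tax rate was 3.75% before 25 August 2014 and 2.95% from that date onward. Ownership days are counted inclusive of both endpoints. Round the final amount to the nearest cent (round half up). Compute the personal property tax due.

14 August – 24 August 2014: 11 days at 3.75% → $1,001,000 × 3.75% × 11/365 = $1,131.2671
25 August – 10 November 2014: 78 days at 2.95% → $1,001,000 × 2.95% × 78/365 = $6,310.4137
Total = $7,441.6808

$7,441.68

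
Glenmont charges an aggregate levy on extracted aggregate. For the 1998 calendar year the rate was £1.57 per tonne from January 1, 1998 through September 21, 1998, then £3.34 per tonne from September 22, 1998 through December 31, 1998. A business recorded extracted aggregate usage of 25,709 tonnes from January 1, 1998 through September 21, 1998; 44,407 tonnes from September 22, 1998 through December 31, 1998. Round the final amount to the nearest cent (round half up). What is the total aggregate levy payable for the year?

£188,682.51

January 1 – September 21, 1998: 25,709 tonnes at £1.57/tonne → £40,363.13
September 22 – December 31, 1998: 44,407 tonnes at £3.34/tonne → £148,319.38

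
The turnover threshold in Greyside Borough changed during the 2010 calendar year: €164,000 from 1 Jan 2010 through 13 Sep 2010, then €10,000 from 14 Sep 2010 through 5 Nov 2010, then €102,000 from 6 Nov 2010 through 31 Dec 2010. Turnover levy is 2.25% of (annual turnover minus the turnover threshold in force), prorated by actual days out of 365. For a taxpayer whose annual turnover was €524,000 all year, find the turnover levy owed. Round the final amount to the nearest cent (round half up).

€8,817.16

1 Jan – 13 Sep 2010: 256 days, exemption €164,000 → (€524,000 − €164,000) × 2.25% × 256/365 = €5,681.0959
14 Sep – 5 Nov 2010: 53 days, exemption €10,000 → (€524,000 − €10,000) × 2.25% × 53/365 = €1,679.3014
6 Nov – 31 Dec 2010: 56 days, exemption €102,000 → (€524,000 − €102,000) × 2.25% × 56/365 = €1,456.7671
Total = €8,817.1644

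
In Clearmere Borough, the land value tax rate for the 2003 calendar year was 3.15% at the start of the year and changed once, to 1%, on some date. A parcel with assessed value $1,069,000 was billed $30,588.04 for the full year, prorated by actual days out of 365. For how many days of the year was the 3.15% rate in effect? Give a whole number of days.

316 days

Let d = days at the first rate; then 365 − d days at the second rate.
$1,069,000 × [3.15%·d + 1%·(365−d)] / 365 = $30,588.04
Solving gives d = 316, so the new rate took effect on 13 Nov 2003.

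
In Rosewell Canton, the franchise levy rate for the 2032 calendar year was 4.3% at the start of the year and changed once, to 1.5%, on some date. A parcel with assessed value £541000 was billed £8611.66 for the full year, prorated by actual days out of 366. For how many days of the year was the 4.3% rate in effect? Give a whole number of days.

12 days

Let d = days at the first rate; then 366 − d days at the second rate.
£541000 × [4.3%·d + 1.5%·(366−d)] / 366 = £8611.66
Solving gives d = 12, so the new rate took effect on 13 Jan 2032.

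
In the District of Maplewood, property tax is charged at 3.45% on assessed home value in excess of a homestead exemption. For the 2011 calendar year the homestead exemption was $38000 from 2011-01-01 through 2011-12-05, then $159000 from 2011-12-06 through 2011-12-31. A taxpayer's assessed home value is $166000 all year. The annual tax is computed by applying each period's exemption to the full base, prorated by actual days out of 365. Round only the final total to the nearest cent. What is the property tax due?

$4118.64

2011-01-01 to 2011-12-05: 339 days, exemption $38000 → ($166000 − $38000) × 3.45% × 339/365 = $4101.4356
2011-12-06 to 2011-12-31: 26 days, exemption $159000 → ($166000 − $159000) × 3.45% × 26/365 = $17.2027
Total = $4118.6384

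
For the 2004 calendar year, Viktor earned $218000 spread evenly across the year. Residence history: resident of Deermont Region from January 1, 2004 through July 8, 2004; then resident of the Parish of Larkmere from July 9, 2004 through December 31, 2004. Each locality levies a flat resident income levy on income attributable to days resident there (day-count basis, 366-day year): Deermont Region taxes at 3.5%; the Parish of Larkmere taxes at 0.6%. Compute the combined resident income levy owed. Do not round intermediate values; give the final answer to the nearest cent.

Deermont Region, January 1 – July 8, 2004: 190 days → $218000 × 3.5% × 190/366 = $3960.9290
The Parish of Larkmere, July 9 – December 31, 2004: 176 days → $218000 × 0.6% × 176/366 = $628.9836
Total = $4589.9126

$4589.91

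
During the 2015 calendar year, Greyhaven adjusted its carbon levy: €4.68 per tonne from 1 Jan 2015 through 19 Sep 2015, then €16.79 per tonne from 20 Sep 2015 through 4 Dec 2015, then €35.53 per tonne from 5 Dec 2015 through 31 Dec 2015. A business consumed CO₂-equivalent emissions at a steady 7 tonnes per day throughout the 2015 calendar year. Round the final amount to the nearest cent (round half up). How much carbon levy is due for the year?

1 Jan – 19 Sep 2015: 262 days × 7 tonnes/day = 1,834 tonnes at €4.68/tonne → €8583.12
20 Sep – 4 Dec 2015: 76 days × 7 tonnes/day = 532 tonnes at €16.79/tonne → €8932.28
5 Dec – 31 Dec 2015: 27 days × 7 tonnes/day = 189 tonnes at €35.53/tonne → €6715.17

€24230.57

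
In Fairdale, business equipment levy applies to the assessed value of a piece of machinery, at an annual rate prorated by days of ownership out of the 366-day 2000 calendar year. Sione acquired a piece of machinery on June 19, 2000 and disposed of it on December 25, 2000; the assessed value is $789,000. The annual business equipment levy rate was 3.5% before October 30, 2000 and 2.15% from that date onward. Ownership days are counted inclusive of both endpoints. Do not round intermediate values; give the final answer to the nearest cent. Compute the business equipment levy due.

$12,676.82

June 19 – October 29, 2000: 133 days at 3.5% → $789,000 × 3.5% × 133/366 = $10,034.9590
October 30 – December 25, 2000: 57 days at 2.15% → $789,000 × 2.15% × 57/366 = $2,641.8566
Total = $12,676.8156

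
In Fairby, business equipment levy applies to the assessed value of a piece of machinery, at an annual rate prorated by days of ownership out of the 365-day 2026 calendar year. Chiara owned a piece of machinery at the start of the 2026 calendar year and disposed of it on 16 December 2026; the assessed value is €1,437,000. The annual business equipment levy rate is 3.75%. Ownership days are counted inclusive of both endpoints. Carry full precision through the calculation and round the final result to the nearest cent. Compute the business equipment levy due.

€51,672.95

Days held (1 January – 16 December 2026): 350 out of 365
Tax = €1,437,000 × 3.75% × 350/365 = €51,672.9452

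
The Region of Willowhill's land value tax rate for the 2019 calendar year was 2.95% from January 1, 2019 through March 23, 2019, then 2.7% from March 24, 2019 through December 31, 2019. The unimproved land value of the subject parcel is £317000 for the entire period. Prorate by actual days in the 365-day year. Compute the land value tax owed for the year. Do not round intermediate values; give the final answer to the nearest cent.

£8737.04

January 1 – March 23, 2019: 82 days at 2.95% → £317000 × 2.95% × 82/365 = £2100.8849
March 24 – December 31, 2019: 283 days at 2.7% → £317000 × 2.7% × 283/365 = £6636.1562
Total = £8737.0411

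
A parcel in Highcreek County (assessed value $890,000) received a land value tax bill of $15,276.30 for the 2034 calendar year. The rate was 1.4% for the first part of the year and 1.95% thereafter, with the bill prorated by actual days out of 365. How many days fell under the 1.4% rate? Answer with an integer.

Let d = days at the first rate; then 365 − d days at the second rate.
$890,000 × [1.4%·d + 1.95%·(365−d)] / 365 = $15,276.30
Solving gives d = 155, so the new rate took effect on June 5, 2034.

155 days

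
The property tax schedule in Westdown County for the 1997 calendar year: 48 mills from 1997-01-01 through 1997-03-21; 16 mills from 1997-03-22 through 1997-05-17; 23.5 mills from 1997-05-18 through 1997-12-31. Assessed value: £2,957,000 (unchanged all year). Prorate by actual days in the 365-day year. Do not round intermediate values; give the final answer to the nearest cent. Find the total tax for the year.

1997-01-01 to 1997-03-21: 80 days at 48 mills → £2,957,000 × 4.8% × 80/365 = £31,109.2603
1997-03-22 to 1997-05-17: 57 days at 16 mills → £2,957,000 × 1.6% × 57/365 = £7,388.4493
1997-05-18 to 1997-12-31: 228 days at 23.5 mills → £2,957,000 × 2.35% × 228/365 = £43,407.1397
Total = £81,904.8493

£81,904.85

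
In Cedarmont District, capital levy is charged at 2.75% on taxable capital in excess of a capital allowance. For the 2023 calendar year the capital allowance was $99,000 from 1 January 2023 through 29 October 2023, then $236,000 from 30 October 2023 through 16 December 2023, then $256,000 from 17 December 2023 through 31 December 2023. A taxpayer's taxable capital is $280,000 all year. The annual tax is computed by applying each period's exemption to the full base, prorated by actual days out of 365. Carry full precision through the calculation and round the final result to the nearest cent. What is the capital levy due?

1 January – 29 October 2023: 302 days, exemption $99,000 → ($280,000 − $99,000) × 2.75% × 302/365 = $4,118.3699
30 October – 16 December 2023: 48 days, exemption $236,000 → ($280,000 − $236,000) × 2.75% × 48/365 = $159.1233
17 December – 31 December 2023: 15 days, exemption $256,000 → ($280,000 − $256,000) × 2.75% × 15/365 = $27.1233
Total = $4,304.6164

$4,304.62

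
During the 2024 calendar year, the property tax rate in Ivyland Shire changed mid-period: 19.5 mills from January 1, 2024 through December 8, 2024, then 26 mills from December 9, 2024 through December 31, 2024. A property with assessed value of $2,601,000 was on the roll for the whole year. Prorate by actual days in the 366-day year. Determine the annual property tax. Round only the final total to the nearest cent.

January 1 – December 8, 2024: 343 days at 19.5 mills → $2,601,000 × 1.95% × 343/366 = $47,532.2090
December 9 – December 31, 2024: 23 days at 26 mills → $2,601,000 × 2.6% × 23/366 = $4,249.7213
Total = $51,781.9303

$51,781.93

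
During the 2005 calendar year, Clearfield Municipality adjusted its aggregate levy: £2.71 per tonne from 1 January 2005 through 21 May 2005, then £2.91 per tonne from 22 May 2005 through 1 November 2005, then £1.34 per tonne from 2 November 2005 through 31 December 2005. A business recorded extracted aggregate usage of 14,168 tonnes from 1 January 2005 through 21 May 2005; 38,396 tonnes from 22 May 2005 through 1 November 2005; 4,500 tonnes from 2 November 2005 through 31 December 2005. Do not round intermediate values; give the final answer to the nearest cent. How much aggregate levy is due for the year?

1 January – 21 May 2005: 14,168 tonnes at £2.71/tonne → £38,395.28
22 May – 1 November 2005: 38,396 tonnes at £2.91/tonne → £111,732.36
2 November – 31 December 2005: 4,500 tonnes at £1.34/tonne → £6,030.00

£156,157.64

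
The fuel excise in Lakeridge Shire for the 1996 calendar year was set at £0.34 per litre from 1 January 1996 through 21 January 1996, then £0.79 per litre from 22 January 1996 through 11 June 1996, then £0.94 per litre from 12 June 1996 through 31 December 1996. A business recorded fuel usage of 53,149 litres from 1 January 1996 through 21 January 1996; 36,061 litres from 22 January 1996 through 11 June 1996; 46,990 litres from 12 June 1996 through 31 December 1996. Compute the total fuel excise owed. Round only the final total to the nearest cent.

£90,729.45

1 January – 21 January 1996: 53,149 litres at £0.34/litre → £18,070.66
22 January – 11 June 1996: 36,061 litres at £0.79/litre → £28,488.19
12 June – 31 December 1996: 46,990 litres at £0.94/litre → £44,170.60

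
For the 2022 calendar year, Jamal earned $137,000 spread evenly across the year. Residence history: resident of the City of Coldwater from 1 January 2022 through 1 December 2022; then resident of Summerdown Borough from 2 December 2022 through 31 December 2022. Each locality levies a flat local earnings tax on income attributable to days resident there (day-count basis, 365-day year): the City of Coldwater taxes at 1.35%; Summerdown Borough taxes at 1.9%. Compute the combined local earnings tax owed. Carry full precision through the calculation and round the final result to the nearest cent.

The City of Coldwater, 1 January – 1 December 2022: 335 days → $137,000 × 1.35% × 335/365 = $1,697.4863
Summerdown Borough, 2 December – 31 December 2022: 30 days → $137,000 × 1.9% × 30/365 = $213.9452
Total = $1,911.4315

$1,911.43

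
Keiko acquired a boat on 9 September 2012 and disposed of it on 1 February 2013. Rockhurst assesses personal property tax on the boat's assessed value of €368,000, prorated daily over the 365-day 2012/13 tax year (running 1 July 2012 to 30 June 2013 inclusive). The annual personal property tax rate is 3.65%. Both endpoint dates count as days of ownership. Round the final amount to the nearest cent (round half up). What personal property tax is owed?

€5,372.80

Days held (9 September 2012 – 1 February 2013): 146 out of 365
Tax = €368,000 × 3.65% × 146/365 = €5,372.8000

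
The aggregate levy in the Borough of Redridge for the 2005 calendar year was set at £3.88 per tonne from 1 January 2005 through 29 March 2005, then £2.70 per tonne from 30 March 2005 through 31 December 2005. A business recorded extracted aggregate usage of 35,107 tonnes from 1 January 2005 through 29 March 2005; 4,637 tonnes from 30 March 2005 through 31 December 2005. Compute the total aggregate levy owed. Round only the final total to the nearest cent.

£148735.06

1 January – 29 March 2005: 35,107 tonnes at £3.88/tonne → £136215.16
30 March – 31 December 2005: 4,637 tonnes at £2.70/tonne → £12519.90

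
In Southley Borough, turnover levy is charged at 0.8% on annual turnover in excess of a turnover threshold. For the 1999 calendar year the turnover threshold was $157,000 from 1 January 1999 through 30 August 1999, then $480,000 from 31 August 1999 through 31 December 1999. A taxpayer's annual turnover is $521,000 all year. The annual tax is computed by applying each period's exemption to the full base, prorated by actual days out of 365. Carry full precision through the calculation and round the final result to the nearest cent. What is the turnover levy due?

1 January – 30 August 1999: 242 days, exemption $157,000 → ($521,000 − $157,000) × 0.8% × 242/365 = $1,930.6959
31 August – 31 December 1999: 123 days, exemption $480,000 → ($521,000 − $480,000) × 0.8% × 123/365 = $110.5315
Total = $2,041.2274

$2,041.23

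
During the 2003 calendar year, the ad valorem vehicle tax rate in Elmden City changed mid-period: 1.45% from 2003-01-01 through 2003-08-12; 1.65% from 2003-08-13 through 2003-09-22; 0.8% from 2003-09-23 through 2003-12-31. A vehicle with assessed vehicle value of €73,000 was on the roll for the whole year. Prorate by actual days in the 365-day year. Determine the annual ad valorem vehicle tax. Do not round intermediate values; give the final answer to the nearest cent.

€944.90

2003-01-01 to 2003-08-12: 224 days at 1.45% → €73,000 × 1.45% × 224/365 = €649.6000
2003-08-13 to 2003-09-22: 41 days at 1.65% → €73,000 × 1.65% × 41/365 = €135.3000
2003-09-23 to 2003-12-31: 100 days at 0.8% → €73,000 × 0.8% × 100/365 = €160.0000
Total = €944.9000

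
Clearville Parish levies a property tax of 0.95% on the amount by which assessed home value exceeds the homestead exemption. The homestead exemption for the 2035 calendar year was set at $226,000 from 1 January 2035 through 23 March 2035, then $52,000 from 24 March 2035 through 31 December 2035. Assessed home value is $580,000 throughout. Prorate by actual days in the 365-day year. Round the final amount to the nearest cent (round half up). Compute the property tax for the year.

1 January – 23 March 2035: 82 days, exemption $226,000 → ($580,000 − $226,000) × 0.95% × 82/365 = $755.5233
24 March – 31 December 2035: 283 days, exemption $52,000 → ($580,000 − $52,000) × 0.95% × 283/365 = $3,889.1178
Total = $4,644.6411

$4,644.64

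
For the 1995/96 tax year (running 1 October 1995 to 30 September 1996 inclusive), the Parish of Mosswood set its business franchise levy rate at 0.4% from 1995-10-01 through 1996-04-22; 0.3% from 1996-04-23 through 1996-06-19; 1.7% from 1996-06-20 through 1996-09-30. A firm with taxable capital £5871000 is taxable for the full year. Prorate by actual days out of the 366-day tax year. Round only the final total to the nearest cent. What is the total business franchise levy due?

1995-10-01 to 1996-04-22: 205 days at 0.4% → £5871000 × 0.4% × 205/366 = £13153.6066
1996-04-23 to 1996-06-19: 58 days at 0.3% → £5871000 × 0.3% × 58/366 = £2791.1311
1996-06-20 to 1996-09-30: 103 days at 1.7% → £5871000 × 1.7% × 103/366 = £28087.7623
Total = £44032.5000

£44032.50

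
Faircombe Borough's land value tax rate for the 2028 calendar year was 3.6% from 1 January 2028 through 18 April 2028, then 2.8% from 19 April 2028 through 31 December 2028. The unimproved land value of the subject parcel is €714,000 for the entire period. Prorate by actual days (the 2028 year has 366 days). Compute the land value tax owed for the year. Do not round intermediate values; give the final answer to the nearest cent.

€21,693.11

1 January – 18 April 2028: 109 days at 3.6% → €714,000 × 3.6% × 109/366 = €7,655.0164
19 April – 31 December 2028: 257 days at 2.8% → €714,000 × 2.8% × 257/366 = €14,038.0984
Total = €21,693.1148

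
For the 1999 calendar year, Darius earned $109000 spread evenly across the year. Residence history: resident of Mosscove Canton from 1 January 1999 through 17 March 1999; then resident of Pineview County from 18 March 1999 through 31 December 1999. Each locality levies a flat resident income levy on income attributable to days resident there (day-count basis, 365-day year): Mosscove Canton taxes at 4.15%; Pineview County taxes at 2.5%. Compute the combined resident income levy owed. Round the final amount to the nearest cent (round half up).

Mosscove Canton, 1 January – 17 March 1999: 76 days → $109000 × 4.15% × 76/365 = $941.8795
Pineview County, 18 March – 31 December 1999: 289 days → $109000 × 2.5% × 289/365 = $2157.6027
Total = $3099.4822

$3099.48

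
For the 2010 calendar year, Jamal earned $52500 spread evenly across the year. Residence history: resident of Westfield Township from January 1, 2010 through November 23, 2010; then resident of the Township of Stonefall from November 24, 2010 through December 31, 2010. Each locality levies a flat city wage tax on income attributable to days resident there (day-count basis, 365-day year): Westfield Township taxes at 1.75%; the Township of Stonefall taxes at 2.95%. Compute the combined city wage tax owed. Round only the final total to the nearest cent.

$984.34

Westfield Township, January 1 – November 23, 2010: 327 days → $52500 × 1.75% × 327/365 = $823.0993
The Township of Stonefall, November 24 – December 31, 2010: 38 days → $52500 × 2.95% × 38/365 = $161.2397
Total = $984.3390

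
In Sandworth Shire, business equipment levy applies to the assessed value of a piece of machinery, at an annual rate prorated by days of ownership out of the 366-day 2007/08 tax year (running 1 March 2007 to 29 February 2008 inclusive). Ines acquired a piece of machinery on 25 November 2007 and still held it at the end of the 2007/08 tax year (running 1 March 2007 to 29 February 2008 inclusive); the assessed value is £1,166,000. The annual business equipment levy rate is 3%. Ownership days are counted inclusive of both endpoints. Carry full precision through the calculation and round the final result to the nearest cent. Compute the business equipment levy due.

£9,270.66

Days held (25 November 2007 – 29 February 2008): 97 out of 366
Tax = £1,166,000 × 3% × 97/366 = £9,270.6557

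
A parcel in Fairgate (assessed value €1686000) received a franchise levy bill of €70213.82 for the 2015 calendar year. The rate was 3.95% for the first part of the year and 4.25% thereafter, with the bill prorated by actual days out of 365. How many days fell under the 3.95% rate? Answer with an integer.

104 days

Let d = days at the first rate; then 365 − d days at the second rate.
€1686000 × [3.95%·d + 4.25%·(365−d)] / 365 = €70213.82
Solving gives d = 104, so the new rate took effect on April 15, 2015.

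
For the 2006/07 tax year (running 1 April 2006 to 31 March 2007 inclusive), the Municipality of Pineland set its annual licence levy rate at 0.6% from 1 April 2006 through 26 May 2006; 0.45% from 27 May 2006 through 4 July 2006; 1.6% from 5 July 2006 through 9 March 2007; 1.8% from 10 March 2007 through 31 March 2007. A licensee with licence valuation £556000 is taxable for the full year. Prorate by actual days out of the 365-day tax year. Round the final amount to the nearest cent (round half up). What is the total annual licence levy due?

1 April – 26 May 2006: 56 days at 0.6% → £556000 × 0.6% × 56/365 = £511.8247
27 May – 4 July 2006: 39 days at 0.45% → £556000 × 0.45% × 39/365 = £267.3370
5 July 2006 – 9 March 2007: 248 days at 1.6% → £556000 × 1.6% × 248/365 = £6044.4055
10 March – 31 March 2007: 22 days at 1.8% → £556000 × 1.8% × 22/365 = £603.2219
Total = £7426.7890

£7426.79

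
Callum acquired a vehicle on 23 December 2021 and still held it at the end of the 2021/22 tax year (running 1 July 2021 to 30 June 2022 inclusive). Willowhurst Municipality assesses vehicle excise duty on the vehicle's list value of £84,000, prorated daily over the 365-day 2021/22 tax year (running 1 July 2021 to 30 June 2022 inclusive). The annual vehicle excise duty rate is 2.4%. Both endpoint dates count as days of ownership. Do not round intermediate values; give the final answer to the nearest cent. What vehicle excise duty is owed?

Days held (23 December 2021 – 30 June 2022): 190 out of 365
Tax = £84,000 × 2.4% × 190/365 = £1,049.4247

£1,049.42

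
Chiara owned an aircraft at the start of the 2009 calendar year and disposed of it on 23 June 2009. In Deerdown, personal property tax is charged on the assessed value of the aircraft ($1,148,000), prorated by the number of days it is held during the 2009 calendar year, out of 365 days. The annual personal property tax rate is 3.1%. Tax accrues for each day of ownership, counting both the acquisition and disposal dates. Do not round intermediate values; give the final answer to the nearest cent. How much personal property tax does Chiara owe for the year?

$16,965.24

Days held (1 January – 23 June 2009): 174 out of 365
Tax = $1,148,000 × 3.1% × 174/365 = $16,965.2384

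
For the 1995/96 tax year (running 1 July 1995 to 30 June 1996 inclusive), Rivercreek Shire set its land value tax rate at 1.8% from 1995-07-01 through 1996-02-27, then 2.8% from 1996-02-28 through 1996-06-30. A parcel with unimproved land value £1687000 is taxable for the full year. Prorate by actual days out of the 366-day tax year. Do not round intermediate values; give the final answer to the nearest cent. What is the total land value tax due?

£36081.52

1995-07-01 to 1996-02-27: 242 days at 1.8% → £1687000 × 1.8% × 242/366 = £20078.0656
1996-02-28 to 1996-06-30: 124 days at 2.8% → £1687000 × 2.8% × 124/366 = £16003.4536
Total = £36081.5191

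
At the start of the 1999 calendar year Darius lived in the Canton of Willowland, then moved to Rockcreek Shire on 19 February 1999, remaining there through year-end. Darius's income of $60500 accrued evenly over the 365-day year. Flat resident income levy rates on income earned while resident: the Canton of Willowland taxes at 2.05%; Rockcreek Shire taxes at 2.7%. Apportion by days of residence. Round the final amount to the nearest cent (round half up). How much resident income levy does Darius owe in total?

The Canton of Willowland, 1 January – 18 February 1999: 49 days → $60500 × 2.05% × 49/365 = $166.4993
Rockcreek Shire, 19 February – 31 December 1999: 316 days → $60500 × 2.7% × 316/365 = $1414.2082
Total = $1580.7075

$1580.71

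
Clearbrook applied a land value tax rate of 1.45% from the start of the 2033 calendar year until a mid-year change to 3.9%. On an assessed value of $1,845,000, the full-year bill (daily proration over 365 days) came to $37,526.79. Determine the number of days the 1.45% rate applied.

278 days

Let d = days at the first rate; then 365 − d days at the second rate.
$1,845,000 × [1.45%·d + 3.9%·(365−d)] / 365 = $37,526.79
Solving gives d = 278, so the new rate took effect on 6 October 2033.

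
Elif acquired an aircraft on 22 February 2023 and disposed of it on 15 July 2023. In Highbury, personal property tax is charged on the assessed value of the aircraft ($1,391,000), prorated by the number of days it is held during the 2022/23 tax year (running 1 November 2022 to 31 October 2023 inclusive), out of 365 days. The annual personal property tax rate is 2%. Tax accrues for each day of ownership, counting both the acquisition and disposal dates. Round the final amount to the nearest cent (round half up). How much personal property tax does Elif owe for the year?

Days held (22 February – 15 July 2023): 144 out of 365
Tax = $1,391,000 × 2% × 144/365 = $10,975.5616

$10,975.56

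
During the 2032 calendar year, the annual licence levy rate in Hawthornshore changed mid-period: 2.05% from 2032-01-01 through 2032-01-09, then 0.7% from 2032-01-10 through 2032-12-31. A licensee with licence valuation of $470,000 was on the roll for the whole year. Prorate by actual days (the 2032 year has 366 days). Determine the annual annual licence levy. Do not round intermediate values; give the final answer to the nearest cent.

2032-01-01 to 2032-01-09: 9 days at 2.05% → $470,000 × 2.05% × 9/366 = $236.9262
2032-01-10 to 2032-12-31: 357 days at 0.7% → $470,000 × 0.7% × 357/366 = $3,209.0984
Total = $3,446.0246

$3,446.02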